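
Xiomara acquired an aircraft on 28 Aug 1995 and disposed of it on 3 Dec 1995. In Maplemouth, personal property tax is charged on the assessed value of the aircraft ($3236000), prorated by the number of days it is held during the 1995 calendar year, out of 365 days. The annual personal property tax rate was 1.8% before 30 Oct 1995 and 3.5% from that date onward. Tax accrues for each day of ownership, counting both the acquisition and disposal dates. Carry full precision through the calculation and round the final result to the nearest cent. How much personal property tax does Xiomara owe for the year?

$20914.31

28 Aug – 29 Oct 1995: 63 days at 1.8% → $3236000 × 1.8% × 63/365 = $10053.7644
30 Oct – 3 Dec 1995: 35 days at 3.5% → $3236000 × 3.5% × 35/365 = $10860.5479
Total = $20914.3123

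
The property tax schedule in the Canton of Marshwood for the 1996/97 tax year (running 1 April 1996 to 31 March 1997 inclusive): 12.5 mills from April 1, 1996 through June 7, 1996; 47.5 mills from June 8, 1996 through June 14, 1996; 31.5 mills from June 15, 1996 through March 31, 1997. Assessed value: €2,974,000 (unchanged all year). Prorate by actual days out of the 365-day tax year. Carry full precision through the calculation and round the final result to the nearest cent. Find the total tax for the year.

April 1 – June 7, 1996: 68 days at 12.5 mills → €2,974,000 × 1.25% × 68/365 = €6,925.7534
June 8 – June 14, 1996: 7 days at 47.5 mills → €2,974,000 × 4.75% × 7/365 = €2,709.1918
June 15, 1996 – March 31, 1997: 290 days at 31.5 mills → €2,974,000 × 3.15% × 290/365 = €74,431.4795
Total = €84,066.4247

€84,066.42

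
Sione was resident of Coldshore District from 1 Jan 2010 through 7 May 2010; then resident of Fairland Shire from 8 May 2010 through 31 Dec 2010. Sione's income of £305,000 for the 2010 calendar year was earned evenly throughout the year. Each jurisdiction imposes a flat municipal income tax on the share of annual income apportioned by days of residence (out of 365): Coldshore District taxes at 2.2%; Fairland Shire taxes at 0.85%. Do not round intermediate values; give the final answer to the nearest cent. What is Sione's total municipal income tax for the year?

£4,025.16

Coldshore District, 1 Jan – 7 May 2010: 127 days → £305,000 × 2.2% × 127/365 = £2,334.7123
Fairland Shire, 8 May – 31 Dec 2010: 238 days → £305,000 × 0.85% × 238/365 = £1,690.4521
Total = £4,025.1644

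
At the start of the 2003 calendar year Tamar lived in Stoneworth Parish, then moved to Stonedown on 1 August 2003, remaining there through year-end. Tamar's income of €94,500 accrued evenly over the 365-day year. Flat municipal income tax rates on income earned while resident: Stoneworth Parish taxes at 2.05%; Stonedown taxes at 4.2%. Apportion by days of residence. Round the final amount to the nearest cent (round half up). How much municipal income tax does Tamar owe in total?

€2,788.92

Stoneworth Parish, 1 January – 31 July 2003: 212 days → €94,500 × 2.05% × 212/365 = €1,125.1973
Stonedown, 1 August – 31 December 2003: 153 days → €94,500 × 4.2% × 153/365 = €1,663.7178
Total = €2,788.9151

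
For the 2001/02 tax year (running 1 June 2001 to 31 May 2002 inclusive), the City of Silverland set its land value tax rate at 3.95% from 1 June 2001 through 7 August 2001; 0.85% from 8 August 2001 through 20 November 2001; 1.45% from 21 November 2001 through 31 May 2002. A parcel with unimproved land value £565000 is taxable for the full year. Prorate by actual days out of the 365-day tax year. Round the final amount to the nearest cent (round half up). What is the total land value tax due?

1 June – 7 August 2001: 68 days at 3.95% → £565000 × 3.95% × 68/365 = £4157.7808
8 August – 20 November 2001: 105 days at 0.85% → £565000 × 0.85% × 105/365 = £1381.5411
21 November 2001 – 31 May 2002: 192 days at 1.45% → £565000 × 1.45% × 192/365 = £4309.4795
Total = £9848.8014

£9848.80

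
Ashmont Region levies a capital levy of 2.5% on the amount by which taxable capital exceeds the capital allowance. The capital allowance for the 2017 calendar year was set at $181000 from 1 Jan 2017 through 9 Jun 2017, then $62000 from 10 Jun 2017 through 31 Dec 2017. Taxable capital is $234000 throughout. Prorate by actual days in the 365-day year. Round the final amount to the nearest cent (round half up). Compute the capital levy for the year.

1 Jan – 9 Jun 2017: 160 days, exemption $181000 → ($234000 − $181000) × 2.5% × 160/365 = $580.8219
10 Jun – 31 Dec 2017: 205 days, exemption $62000 → ($234000 − $62000) × 2.5% × 205/365 = $2415.0685
Total = $2995.8904

$2995.89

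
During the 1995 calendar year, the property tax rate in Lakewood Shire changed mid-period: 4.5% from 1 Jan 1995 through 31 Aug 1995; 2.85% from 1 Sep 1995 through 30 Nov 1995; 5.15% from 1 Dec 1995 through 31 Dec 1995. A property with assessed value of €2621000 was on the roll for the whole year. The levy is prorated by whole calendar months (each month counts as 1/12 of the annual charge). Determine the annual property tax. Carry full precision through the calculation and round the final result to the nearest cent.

€108553.08

1 Jan – 31 Aug 1995: 8 months at 4.5% → €2621000 × 4.5% × 8/12 = €78630.0000
1 Sep – 30 Nov 1995: 3 months at 2.85% → €2621000 × 2.85% × 3/12 = €18674.6250
1 Dec – 31 Dec 1995: 1 month at 5.15% → €2621000 × 5.15% × 1/12 = €11248.4583
Total = €108553.0833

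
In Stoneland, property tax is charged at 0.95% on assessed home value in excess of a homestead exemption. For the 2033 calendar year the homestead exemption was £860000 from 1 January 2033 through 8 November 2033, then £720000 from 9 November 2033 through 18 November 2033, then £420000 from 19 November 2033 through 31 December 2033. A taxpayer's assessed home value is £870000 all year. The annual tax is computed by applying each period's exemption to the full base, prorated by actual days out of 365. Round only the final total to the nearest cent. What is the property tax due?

£623.88

1 January – 8 November 2033: 312 days, exemption £860000 → (£870000 − £860000) × 0.95% × 312/365 = £81.2055
9 November – 18 November 2033: 10 days, exemption £720000 → (£870000 − £720000) × 0.95% × 10/365 = £39.0411
19 November – 31 December 2033: 43 days, exemption £420000 → (£870000 − £420000) × 0.95% × 43/365 = £503.6301
Total = £623.8767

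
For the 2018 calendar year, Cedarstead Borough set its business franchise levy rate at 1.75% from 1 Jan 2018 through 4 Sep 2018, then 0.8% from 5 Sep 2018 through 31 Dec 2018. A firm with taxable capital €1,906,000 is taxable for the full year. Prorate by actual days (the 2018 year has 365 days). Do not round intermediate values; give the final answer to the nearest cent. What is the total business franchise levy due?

1 Jan – 4 Sep 2018: 247 days at 1.75% → €1,906,000 × 1.75% × 247/365 = €22,571.7397
5 Sep – 31 Dec 2018: 118 days at 0.8% → €1,906,000 × 0.8% × 118/365 = €4,929.4904
Total = €27,501.2301

€27,501.23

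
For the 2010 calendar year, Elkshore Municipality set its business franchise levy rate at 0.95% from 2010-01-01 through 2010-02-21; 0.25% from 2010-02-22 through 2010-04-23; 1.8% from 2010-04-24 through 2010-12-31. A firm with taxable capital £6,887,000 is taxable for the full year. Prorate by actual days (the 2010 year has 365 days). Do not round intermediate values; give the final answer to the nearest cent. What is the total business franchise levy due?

2010-01-01 to 2010-02-21: 52 days at 0.95% → £6,887,000 × 0.95% × 52/365 = £9,321.0356
2010-02-22 to 2010-04-23: 61 days at 0.25% → £6,887,000 × 0.25% × 61/365 = £2,877.4452
2010-04-24 to 2010-12-31: 252 days at 1.8% → £6,887,000 × 1.8% × 252/365 = £85,587.4849
Total = £97,785.9658

£97,785.97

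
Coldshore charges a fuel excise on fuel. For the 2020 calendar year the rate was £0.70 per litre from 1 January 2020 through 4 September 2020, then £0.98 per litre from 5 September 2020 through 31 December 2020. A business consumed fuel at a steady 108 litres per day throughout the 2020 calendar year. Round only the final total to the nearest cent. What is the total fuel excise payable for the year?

1 January – 4 September 2020: 248 days × 108 litres/day = 26,784 litres at £0.70/litre → £18,748.80
5 September – 31 December 2020: 118 days × 108 litres/day = 12,744 litres at £0.98/litre → £12,489.12

£31,237.92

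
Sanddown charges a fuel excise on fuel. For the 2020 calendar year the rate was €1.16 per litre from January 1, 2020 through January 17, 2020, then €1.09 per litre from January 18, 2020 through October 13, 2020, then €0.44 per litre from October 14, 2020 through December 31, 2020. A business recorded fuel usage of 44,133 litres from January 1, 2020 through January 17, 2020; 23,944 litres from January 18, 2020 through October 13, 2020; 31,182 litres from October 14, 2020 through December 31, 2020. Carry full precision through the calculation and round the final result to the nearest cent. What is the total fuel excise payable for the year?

January 1 – January 17, 2020: 44,133 litres at €1.16/litre → €51194.28
January 18 – October 13, 2020: 23,944 litres at €1.09/litre → €26098.96
October 14 – December 31, 2020: 31,182 litres at €0.44/litre → €13720.08

€91013.32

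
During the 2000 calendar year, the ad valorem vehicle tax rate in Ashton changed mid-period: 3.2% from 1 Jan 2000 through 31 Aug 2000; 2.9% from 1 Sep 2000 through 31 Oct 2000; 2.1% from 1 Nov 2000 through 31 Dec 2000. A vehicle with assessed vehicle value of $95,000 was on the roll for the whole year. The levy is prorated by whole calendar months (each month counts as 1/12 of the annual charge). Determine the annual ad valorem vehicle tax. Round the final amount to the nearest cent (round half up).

$2,818.33

1 Jan – 31 Aug 2000: 8 months at 3.2% → $95,000 × 3.2% × 8/12 = $2,026.6667
1 Sep – 31 Oct 2000: 2 months at 2.9% → $95,000 × 2.9% × 2/12 = $459.1667
1 Nov – 31 Dec 2000: 2 months at 2.1% → $95,000 × 2.1% × 2/12 = $332.5000
Total = $2,818.3333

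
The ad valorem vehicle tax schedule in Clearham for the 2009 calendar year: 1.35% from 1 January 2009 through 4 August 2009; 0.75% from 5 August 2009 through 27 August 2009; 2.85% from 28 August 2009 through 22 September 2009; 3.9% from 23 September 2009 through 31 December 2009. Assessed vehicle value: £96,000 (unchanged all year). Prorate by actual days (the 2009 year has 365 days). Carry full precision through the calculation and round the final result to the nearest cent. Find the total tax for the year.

£2,032.96

1 January – 4 August 2009: 216 days at 1.35% → £96,000 × 1.35% × 216/365 = £766.9479
5 August – 27 August 2009: 23 days at 0.75% → £96,000 × 0.75% × 23/365 = £45.3699
28 August – 22 September 2009: 26 days at 2.85% → £96,000 × 2.85% × 26/365 = £194.8932
23 September – 31 December 2009: 100 days at 3.9% → £96,000 × 3.9% × 100/365 = £1,025.7534
Total = £2,032.9644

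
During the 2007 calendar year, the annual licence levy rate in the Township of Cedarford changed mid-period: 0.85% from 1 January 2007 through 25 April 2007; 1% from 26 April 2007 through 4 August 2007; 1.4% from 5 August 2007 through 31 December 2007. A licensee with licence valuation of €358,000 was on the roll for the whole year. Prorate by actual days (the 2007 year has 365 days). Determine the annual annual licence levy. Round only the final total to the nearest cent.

1 January – 25 April 2007: 115 days at 0.85% → €358,000 × 0.85% × 115/365 = €958.7534
26 April – 4 August 2007: 101 days at 1% → €358,000 × 1% × 101/365 = €990.6301
5 August – 31 December 2007: 149 days at 1.4% → €358,000 × 1.4% × 149/365 = €2,045.9945
Total = €3,995.3781

€3,995.38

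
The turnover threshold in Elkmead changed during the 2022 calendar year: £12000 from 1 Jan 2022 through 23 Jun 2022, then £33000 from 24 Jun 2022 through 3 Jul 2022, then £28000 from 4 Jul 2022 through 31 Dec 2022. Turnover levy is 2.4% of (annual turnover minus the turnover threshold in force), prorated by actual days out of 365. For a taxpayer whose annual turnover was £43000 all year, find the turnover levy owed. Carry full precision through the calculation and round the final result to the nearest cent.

1 Jan – 23 Jun 2022: 174 days, exemption £12000 → (£43000 − £12000) × 2.4% × 174/365 = £354.6740
24 Jun – 3 Jul 2022: 10 days, exemption £33000 → (£43000 − £33000) × 2.4% × 10/365 = £6.5753
4 Jul – 31 Dec 2022: 181 days, exemption £28000 → (£43000 − £28000) × 2.4% × 181/365 = £178.5205
Total = £539.7699

£539.77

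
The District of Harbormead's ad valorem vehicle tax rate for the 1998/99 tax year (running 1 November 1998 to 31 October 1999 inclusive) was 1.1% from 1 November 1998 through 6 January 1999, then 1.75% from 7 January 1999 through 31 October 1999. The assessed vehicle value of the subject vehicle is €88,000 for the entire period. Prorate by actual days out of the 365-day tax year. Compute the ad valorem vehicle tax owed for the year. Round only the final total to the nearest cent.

€1,435.00

1 November 1998 – 6 January 1999: 67 days at 1.1% → €88,000 × 1.1% × 67/365 = €177.6877
7 January – 31 October 1999: 298 days at 1.75% → €88,000 × 1.75% × 298/365 = €1,257.3151
Total = €1,435.0027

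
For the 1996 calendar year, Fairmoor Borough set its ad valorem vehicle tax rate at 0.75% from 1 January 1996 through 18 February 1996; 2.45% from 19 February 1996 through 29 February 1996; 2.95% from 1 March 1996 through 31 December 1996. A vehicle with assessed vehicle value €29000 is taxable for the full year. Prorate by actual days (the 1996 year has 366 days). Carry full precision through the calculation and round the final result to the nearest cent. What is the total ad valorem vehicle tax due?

1 January – 18 February 1996: 49 days at 0.75% → €29000 × 0.75% × 49/366 = €29.1189
19 February – 29 February 1996: 11 days at 2.45% → €29000 × 2.45% × 11/366 = €21.3538
1 March – 31 December 1996: 306 days at 2.95% → €29000 × 2.95% × 306/366 = €715.2541
Total = €765.7268

€765.73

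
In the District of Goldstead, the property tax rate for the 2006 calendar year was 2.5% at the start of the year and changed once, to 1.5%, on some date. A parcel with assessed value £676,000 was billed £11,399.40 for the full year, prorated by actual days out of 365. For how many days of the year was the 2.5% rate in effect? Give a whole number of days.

68 days

Let d = days at the first rate; then 365 − d days at the second rate.
£676,000 × [2.5%·d + 1.5%·(365−d)] / 365 = £11,399.40
Solving gives d = 68, so the new rate took effect on 10 March 2006.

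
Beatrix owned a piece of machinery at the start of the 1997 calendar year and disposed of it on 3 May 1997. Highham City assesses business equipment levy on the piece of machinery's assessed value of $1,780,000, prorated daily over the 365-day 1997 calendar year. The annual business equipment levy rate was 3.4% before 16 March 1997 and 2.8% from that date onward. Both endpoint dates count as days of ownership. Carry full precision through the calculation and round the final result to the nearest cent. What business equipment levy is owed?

1 January – 15 March 1997: 74 days at 3.4% → $1,780,000 × 3.4% × 74/365 = $12,269.8082
16 March – 3 May 1997: 49 days at 2.8% → $1,780,000 × 2.8% × 49/365 = $6,690.8493
Total = $18,960.6575

$18,960.66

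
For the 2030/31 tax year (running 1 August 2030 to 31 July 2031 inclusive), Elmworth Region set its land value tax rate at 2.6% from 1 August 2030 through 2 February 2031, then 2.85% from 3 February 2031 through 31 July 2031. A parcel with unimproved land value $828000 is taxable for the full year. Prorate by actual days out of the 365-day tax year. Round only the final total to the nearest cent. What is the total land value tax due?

$22543.15

1 August 2030 – 2 February 2031: 186 days at 2.6% → $828000 × 2.6% × 186/365 = $10970.4329
3 February – 31 July 2031: 179 days at 2.85% → $828000 × 2.85% × 179/365 = $11572.7178
Total = $22543.1507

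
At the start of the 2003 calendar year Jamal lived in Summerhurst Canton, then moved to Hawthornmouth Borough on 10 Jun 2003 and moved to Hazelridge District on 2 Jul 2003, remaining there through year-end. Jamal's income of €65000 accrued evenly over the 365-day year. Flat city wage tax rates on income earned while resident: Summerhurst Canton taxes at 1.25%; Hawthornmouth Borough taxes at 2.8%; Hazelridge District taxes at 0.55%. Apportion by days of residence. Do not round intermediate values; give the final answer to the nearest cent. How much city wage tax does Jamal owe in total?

Summerhurst Canton, 1 Jan – 9 Jun 2003: 160 days → €65000 × 1.25% × 160/365 = €356.1644
Hawthornmouth Borough, 10 Jun – 1 Jul 2003: 22 days → €65000 × 2.8% × 22/365 = €109.6986
Hazelridge District, 2 Jul – 31 Dec 2003: 183 days → €65000 × 0.55% × 183/365 = €179.2397
Total = €645.1027

€645.10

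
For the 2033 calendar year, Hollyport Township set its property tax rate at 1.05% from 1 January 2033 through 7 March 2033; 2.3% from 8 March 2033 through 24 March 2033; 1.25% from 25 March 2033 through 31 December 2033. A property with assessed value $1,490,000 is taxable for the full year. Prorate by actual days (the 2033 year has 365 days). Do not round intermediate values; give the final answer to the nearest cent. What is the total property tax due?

$18,814.82

1 January – 7 March 2033: 66 days at 1.05% → $1,490,000 × 1.05% × 66/365 = $2,828.9589
8 March – 24 March 2033: 17 days at 2.3% → $1,490,000 × 2.3% × 17/365 = $1,596.1370
25 March – 31 December 2033: 282 days at 1.25% → $1,490,000 × 1.25% × 282/365 = $14,389.7260
Total = $18,814.8219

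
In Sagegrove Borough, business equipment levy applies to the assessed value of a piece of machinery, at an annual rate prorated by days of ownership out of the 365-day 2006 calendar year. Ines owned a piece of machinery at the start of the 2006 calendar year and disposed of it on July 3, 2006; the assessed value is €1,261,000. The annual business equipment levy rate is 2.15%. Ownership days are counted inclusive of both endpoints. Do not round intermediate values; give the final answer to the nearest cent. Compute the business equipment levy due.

Days held (January 1 – July 3, 2006): 184 out of 365
Tax = €1,261,000 × 2.15% × 184/365 = €13,667.1671

€13,667.17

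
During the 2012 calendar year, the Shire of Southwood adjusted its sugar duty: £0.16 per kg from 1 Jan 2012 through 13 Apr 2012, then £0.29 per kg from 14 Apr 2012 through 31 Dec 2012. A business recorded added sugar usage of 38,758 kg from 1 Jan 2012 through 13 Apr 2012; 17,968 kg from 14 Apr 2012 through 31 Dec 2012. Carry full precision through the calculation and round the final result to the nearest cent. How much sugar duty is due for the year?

1 Jan – 13 Apr 2012: 38,758 kg at £0.16/kg → £6201.28
14 Apr – 31 Dec 2012: 17,968 kg at £0.29/kg → £5210.72

£11412.00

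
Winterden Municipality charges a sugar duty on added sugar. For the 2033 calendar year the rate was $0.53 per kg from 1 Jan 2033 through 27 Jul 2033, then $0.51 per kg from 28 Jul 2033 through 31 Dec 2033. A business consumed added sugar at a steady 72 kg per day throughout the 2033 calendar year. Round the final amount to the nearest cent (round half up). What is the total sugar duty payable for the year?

$13,702.32

1 Jan – 27 Jul 2033: 208 days × 72 kg/day = 14,976 kg at $0.53/kg → $7,937.28
28 Jul – 31 Dec 2033: 157 days × 72 kg/day = 11,304 kg at $0.51/kg → $5,765.04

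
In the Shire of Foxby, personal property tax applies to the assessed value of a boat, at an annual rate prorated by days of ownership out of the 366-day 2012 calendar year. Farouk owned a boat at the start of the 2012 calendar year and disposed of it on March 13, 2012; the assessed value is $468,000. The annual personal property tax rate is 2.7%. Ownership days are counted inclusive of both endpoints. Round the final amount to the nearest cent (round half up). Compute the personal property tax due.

Days held (January 1 – March 13, 2012): 73 out of 366
Tax = $468,000 × 2.7% × 73/366 = $2,520.2951

$2,520.30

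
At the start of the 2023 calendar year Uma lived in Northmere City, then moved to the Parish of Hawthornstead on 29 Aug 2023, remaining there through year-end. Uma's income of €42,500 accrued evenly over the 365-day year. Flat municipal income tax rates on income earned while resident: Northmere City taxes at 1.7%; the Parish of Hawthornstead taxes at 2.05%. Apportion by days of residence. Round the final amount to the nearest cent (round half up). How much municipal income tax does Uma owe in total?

€773.44

Northmere City, 1 Jan – 28 Aug 2023: 240 days → €42,500 × 1.7% × 240/365 = €475.0685
The Parish of Hawthornstead, 29 Aug – 31 Dec 2023: 125 days → €42,500 × 2.05% × 125/365 = €298.3733
Total = €773.4418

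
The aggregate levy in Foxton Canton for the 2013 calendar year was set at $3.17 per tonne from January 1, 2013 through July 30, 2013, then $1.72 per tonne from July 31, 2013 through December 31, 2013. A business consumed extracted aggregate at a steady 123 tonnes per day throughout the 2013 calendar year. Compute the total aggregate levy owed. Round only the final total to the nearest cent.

$114851.25

January 1 – July 30, 2013: 211 days × 123 tonnes/day = 25,953 tonnes at $3.17/tonne → $82271.01
July 31 – December 31, 2013: 154 days × 123 tonnes/day = 18,942 tonnes at $1.72/tonne → $32580.24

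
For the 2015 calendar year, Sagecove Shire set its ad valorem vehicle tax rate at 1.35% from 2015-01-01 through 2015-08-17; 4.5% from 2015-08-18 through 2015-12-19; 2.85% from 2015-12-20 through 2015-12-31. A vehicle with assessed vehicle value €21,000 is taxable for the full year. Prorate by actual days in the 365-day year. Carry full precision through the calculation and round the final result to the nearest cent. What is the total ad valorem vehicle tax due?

2015-01-01 to 2015-08-17: 229 days at 1.35% → €21,000 × 1.35% × 229/365 = €177.8671
2015-08-18 to 2015-12-19: 124 days at 4.5% → €21,000 × 4.5% × 124/365 = €321.0411
2015-12-20 to 2015-12-31: 12 days at 2.85% → €21,000 × 2.85% × 12/365 = €19.6767
Total = €518.5849

€518.58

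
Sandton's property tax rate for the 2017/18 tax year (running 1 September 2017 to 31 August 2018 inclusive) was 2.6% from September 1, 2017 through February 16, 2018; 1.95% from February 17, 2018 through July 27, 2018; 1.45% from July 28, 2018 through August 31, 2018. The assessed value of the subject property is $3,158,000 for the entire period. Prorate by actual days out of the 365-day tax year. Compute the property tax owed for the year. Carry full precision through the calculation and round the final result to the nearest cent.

September 1, 2017 – February 16, 2018: 169 days at 2.6% → $3,158,000 × 2.6% × 169/365 = $38,017.1288
February 17 – July 27, 2018: 161 days at 1.95% → $3,158,000 × 1.95% × 161/365 = $27,163.1260
July 28 – August 31, 2018: 35 days at 1.45% → $3,158,000 × 1.45% × 35/365 = $4,390.9178
Total = $69,571.1726

$69,571.17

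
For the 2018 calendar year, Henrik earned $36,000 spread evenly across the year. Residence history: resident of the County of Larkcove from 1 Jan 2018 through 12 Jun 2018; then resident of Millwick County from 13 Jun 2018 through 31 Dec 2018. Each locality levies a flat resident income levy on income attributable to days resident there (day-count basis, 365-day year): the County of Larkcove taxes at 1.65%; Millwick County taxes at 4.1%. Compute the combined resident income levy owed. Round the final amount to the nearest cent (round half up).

$1,082.12

The County of Larkcove, 1 Jan – 12 Jun 2018: 163 days → $36,000 × 1.65% × 163/365 = $265.2658
Millwick County, 13 Jun – 31 Dec 2018: 202 days → $36,000 × 4.1% × 202/365 = $816.8548
Total = $1,082.1205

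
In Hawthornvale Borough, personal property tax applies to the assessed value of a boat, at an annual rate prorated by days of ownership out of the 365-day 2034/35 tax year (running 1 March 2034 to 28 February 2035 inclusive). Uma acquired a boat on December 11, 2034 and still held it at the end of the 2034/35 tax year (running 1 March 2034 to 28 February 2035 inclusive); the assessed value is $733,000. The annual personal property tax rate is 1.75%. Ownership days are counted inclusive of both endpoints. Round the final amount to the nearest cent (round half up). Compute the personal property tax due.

$2,811.51

Days held (December 11, 2034 – February 28, 2035): 80 out of 365
Tax = $733,000 × 1.75% × 80/365 = $2,811.5068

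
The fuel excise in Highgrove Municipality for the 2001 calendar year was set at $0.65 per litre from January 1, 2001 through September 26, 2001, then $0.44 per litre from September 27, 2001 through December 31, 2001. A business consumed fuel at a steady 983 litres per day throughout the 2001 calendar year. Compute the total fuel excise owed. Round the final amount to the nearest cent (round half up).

January 1 – September 26, 2001: 269 days × 983 litres/day = 264,427 litres at $0.65/litre → $171,877.55
September 27 – December 31, 2001: 96 days × 983 litres/day = 94,368 litres at $0.44/litre → $41,521.92

$213,399.47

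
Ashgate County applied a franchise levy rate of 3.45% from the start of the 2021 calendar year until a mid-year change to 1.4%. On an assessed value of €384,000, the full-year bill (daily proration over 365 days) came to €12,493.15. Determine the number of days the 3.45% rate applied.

330 days

Let d = days at the first rate; then 365 − d days at the second rate.
€384,000 × [3.45%·d + 1.4%·(365−d)] / 365 = €12,493.15
Solving gives d = 330, so the new rate took effect on November 27, 2021.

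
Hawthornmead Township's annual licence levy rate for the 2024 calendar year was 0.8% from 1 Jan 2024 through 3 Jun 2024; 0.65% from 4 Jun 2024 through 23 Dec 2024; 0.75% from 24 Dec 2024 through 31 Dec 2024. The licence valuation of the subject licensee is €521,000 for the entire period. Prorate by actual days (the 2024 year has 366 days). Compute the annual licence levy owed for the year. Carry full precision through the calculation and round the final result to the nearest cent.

€3,728.85

1 Jan – 3 Jun 2024: 155 days at 0.8% → €521,000 × 0.8% × 155/366 = €1,765.1366
4 Jun – 23 Dec 2024: 203 days at 0.65% → €521,000 × 0.65% × 203/366 = €1,878.3046
24 Dec – 31 Dec 2024: 8 days at 0.75% → €521,000 × 0.75% × 8/366 = €85.4098
Total = €3,728.8511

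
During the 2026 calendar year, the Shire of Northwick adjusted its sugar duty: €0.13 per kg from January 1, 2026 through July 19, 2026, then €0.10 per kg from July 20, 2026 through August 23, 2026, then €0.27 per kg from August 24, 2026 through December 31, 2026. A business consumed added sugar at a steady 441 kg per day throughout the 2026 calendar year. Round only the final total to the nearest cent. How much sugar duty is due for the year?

€28,488.60

January 1 – July 19, 2026: 200 days × 441 kg/day = 88,200 kg at €0.13/kg → €11,466.00
July 20 – August 23, 2026: 35 days × 441 kg/day = 15,435 kg at €0.10/kg → €1,543.50
August 24 – December 31, 2026: 130 days × 441 kg/day = 57,330 kg at €0.27/kg → €15,479.10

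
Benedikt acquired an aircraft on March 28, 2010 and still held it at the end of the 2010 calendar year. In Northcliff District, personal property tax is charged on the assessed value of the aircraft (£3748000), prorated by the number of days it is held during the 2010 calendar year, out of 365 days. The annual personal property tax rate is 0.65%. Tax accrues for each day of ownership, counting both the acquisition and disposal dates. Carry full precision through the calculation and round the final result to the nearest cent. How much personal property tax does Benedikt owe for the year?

Days held (March 28 – December 31, 2010): 279 out of 365
Tax = £3748000 × 0.65% × 279/365 = £18621.9123

£18621.91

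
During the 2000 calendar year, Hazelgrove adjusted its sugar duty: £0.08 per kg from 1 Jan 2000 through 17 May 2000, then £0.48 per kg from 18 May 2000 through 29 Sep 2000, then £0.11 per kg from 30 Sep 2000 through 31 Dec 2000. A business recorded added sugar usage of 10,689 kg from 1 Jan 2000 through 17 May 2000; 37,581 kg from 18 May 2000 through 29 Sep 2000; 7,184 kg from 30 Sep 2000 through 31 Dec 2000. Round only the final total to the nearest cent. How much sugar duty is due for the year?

£19684.24

1 Jan – 17 May 2000: 10,689 kg at £0.08/kg → £855.12
18 May – 29 Sep 2000: 37,581 kg at £0.48/kg → £18038.88
30 Sep – 31 Dec 2000: 7,184 kg at £0.11/kg → £790.24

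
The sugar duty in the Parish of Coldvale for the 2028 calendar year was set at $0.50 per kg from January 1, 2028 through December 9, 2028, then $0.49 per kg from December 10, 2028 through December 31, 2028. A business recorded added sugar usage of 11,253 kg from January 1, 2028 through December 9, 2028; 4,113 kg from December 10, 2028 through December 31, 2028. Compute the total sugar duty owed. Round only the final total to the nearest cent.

January 1 – December 9, 2028: 11,253 kg at $0.50/kg → $5,626.50
December 10 – December 31, 2028: 4,113 kg at $0.49/kg → $2,015.37

$7,641.87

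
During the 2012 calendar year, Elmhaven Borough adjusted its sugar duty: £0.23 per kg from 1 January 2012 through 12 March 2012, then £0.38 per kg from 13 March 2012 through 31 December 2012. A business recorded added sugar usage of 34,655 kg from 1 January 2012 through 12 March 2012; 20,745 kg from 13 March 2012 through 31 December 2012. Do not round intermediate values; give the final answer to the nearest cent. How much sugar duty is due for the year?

1 January – 12 March 2012: 34,655 kg at £0.23/kg → £7,970.65
13 March – 31 December 2012: 20,745 kg at £0.38/kg → £7,883.10

£15,853.75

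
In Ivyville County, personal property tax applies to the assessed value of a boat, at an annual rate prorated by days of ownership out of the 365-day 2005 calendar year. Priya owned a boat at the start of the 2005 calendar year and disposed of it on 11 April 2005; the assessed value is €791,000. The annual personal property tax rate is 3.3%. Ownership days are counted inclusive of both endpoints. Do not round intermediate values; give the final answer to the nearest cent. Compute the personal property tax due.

€7,223.02

Days held (1 January – 11 April 2005): 101 out of 365
Tax = €791,000 × 3.3% × 101/365 = €7,223.0219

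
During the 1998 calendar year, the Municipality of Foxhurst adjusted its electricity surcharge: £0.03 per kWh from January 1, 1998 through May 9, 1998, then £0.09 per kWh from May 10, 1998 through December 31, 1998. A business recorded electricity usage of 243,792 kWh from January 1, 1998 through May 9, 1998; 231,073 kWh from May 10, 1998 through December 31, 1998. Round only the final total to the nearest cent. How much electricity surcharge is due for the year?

£28110.33

January 1 – May 9, 1998: 243,792 kWh at £0.03/kWh → £7313.76
May 10 – December 31, 1998: 231,073 kWh at £0.09/kWh → £20796.57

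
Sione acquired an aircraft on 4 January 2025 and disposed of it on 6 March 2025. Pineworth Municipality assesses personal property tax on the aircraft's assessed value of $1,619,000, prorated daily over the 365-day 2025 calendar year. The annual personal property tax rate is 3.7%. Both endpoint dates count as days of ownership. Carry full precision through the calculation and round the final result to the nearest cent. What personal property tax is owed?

Days held (4 January – 6 March 2025): 62 out of 365
Tax = $1,619,000 × 3.7% × 62/365 = $10,175.3041

$10,175.30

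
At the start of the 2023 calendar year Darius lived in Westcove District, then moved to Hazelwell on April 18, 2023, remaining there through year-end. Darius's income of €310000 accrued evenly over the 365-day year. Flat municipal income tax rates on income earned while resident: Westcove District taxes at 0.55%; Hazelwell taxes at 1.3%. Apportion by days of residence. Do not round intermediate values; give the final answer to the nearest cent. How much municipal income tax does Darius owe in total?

Westcove District, January 1 – April 17, 2023: 107 days → €310000 × 0.55% × 107/365 = €499.8219
Hazelwell, April 18 – December 31, 2023: 258 days → €310000 × 1.3% × 258/365 = €2848.6027
Total = €3348.4247

€3348.42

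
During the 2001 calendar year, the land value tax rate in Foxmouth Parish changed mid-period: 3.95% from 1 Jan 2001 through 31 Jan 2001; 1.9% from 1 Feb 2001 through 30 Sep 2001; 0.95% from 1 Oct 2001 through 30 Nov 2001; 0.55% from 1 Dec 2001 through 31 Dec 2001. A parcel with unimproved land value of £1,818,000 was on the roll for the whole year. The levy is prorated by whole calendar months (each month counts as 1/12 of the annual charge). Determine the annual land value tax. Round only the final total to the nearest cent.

1 Jan – 31 Jan 2001: 1 month at 3.95% → £1,818,000 × 3.95% × 1/12 = £5,984.2500
1 Feb – 30 Sep 2001: 8 months at 1.9% → £1,818,000 × 1.9% × 8/12 = £23,028.0000
1 Oct – 30 Nov 2001: 2 months at 0.95% → £1,818,000 × 0.95% × 2/12 = £2,878.5000
1 Dec – 31 Dec 2001: 1 month at 0.55% → £1,818,000 × 0.55% × 1/12 = £833.2500
Total = £32,724.0000

£32,724.00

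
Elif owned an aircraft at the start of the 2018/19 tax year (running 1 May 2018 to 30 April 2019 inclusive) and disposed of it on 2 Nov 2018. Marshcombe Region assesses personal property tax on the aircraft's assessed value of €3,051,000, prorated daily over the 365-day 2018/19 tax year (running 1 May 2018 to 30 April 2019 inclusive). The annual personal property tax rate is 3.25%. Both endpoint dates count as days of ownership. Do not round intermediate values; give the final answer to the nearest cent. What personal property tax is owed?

Days held (1 May – 2 Nov 2018): 186 out of 365
Tax = €3,051,000 × 3.25% × 186/365 = €50,529.5753

€50,529.58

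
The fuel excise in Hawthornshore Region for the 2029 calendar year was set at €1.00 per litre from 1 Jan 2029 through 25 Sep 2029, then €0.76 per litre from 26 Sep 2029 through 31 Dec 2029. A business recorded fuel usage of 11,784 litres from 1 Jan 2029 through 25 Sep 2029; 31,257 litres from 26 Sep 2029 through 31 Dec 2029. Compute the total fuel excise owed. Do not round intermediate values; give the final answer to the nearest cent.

1 Jan – 25 Sep 2029: 11,784 litres at €1.00/litre → €11,784.00
26 Sep – 31 Dec 2029: 31,257 litres at €0.76/litre → €23,755.32

€35,539.32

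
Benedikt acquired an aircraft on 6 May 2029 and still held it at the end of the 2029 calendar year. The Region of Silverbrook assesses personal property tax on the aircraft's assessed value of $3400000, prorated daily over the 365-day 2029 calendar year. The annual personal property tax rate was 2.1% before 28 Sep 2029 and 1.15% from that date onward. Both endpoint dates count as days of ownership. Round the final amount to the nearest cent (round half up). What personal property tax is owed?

6 May – 27 Sep 2029: 145 days at 2.1% → $3400000 × 2.1% × 145/365 = $28364.3836
28 Sep – 31 Dec 2029: 95 days at 1.15% → $3400000 × 1.15% × 95/365 = $10176.7123
Total = $38541.0959

$38541.10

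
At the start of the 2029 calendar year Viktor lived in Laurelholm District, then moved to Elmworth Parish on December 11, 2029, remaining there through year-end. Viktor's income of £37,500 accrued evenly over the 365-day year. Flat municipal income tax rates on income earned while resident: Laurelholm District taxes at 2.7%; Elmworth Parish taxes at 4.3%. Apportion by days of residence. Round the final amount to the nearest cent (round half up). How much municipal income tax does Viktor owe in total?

Laurelholm District, January 1 – December 10, 2029: 344 days → £37,500 × 2.7% × 344/365 = £954.2466
Elmworth Parish, December 11 – December 31, 2029: 21 days → £37,500 × 4.3% × 21/365 = £92.7740
Total = £1,047.0205

£1,047.02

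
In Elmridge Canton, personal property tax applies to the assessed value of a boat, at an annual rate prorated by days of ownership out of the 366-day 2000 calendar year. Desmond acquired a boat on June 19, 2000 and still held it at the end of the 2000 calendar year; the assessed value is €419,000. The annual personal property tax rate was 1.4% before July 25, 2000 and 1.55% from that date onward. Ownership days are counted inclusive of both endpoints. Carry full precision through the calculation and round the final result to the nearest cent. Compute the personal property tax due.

€3,416.11

June 19 – July 24, 2000: 36 days at 1.4% → €419,000 × 1.4% × 36/366 = €576.9836
July 25 – December 31, 2000: 160 days at 1.55% → €419,000 × 1.55% × 160/366 = €2,839.1257
Total = €3,416.1093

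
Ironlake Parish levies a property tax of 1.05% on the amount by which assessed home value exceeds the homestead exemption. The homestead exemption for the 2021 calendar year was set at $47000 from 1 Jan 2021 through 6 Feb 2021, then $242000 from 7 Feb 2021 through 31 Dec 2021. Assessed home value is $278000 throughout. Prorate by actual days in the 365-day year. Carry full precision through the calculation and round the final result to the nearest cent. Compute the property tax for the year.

$585.55

1 Jan – 6 Feb 2021: 37 days, exemption $47000 → ($278000 − $47000) × 1.05% × 37/365 = $245.8726
7 Feb – 31 Dec 2021: 328 days, exemption $242000 → ($278000 − $242000) × 1.05% × 328/365 = $339.6822
Total = $585.5548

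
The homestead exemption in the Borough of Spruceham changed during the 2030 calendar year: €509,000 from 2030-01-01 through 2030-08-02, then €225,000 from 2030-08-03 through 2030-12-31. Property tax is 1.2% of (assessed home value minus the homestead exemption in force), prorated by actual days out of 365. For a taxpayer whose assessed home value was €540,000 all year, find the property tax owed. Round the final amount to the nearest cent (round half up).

2030-01-01 to 2030-08-02: 214 days, exemption €509,000 → (€540,000 − €509,000) × 1.2% × 214/365 = €218.1041
2030-08-03 to 2030-12-31: 151 days, exemption €225,000 → (€540,000 − €225,000) × 1.2% × 151/365 = €1,563.7808
Total = €1,781.8849

€1,781.88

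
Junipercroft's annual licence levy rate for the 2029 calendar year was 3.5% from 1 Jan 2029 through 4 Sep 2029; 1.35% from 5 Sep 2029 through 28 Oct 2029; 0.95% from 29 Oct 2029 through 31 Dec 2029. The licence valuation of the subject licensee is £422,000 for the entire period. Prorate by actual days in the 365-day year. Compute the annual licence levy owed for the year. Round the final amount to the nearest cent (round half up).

£11,540.83

1 Jan – 4 Sep 2029: 247 days at 3.5% → £422,000 × 3.5% × 247/365 = £9,995.0411
5 Sep – 28 Oct 2029: 54 days at 1.35% → £422,000 × 1.35% × 54/365 = £842.8438
29 Oct – 31 Dec 2029: 64 days at 0.95% → £422,000 × 0.95% × 64/365 = £702.9479
Total = £11,540.8329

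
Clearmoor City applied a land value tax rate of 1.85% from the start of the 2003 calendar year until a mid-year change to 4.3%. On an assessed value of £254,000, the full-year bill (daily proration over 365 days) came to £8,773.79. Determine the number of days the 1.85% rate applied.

126 days

Let d = days at the first rate; then 365 − d days at the second rate.
£254,000 × [1.85%·d + 4.3%·(365−d)] / 365 = £8,773.79
Solving gives d = 126, so the new rate took effect on 7 May 2003.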